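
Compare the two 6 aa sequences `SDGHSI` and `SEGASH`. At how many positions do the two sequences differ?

Mismatches (1-based): position 2: D→E; position 4: H→A; position 6: I→H.

3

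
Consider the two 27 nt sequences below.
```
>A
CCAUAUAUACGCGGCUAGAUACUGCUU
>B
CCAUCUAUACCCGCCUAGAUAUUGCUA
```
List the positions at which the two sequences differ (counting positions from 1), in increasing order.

5, 11, 14, 22, 27

Differences at position 5 (A→C), position 11 (G→C), position 14 (G→C), position 22 (C→U), position 27 (U→A).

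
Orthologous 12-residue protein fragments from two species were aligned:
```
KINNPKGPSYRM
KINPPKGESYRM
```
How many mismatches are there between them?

Mismatches (1-based): residue 4: N→P; residue 8: P→E.

2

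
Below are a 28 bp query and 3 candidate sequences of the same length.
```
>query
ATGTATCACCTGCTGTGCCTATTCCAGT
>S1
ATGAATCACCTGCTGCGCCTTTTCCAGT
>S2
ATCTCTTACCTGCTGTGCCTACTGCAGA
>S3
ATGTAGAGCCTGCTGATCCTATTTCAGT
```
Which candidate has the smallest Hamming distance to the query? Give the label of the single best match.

S1

Hamming distances to query — S1: 3; S2: 6; S3: 6.
Smallest is S1 with 3 mismatches.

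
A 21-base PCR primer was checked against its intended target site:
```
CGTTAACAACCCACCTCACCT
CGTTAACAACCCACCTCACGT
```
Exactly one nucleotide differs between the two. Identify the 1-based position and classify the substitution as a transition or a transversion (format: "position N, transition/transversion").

The sequences differ only at position 20: C→G (pyrimidine→purine), a transversion.

position 20, transversion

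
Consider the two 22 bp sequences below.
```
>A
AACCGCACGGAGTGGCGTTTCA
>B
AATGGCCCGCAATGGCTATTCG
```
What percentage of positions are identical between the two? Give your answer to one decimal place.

63.6%

8 positions differ (3, 4, 7, 10, 12, 17, 18, 22), so 14 of 22 match: 14/22 = 63.64%.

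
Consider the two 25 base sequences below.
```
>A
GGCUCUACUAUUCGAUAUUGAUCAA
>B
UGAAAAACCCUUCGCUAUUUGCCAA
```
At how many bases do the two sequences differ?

11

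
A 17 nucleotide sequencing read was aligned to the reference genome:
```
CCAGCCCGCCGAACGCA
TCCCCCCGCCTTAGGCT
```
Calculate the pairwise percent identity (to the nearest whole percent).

59%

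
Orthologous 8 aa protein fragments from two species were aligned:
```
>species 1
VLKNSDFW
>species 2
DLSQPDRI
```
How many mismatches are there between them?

6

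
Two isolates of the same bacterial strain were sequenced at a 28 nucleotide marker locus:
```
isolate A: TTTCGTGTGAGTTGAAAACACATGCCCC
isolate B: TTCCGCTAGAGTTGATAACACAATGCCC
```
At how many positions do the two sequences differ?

The sequences differ at positions 3, 6, 7, 8, 16, 23, 24, 25 (1-based) — 8 in total.

8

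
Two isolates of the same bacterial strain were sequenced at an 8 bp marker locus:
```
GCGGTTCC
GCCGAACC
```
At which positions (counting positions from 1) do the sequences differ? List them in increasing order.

Scanning 1-based: 3: G/C; 5: T/A; 6: T/A.

3, 5, 6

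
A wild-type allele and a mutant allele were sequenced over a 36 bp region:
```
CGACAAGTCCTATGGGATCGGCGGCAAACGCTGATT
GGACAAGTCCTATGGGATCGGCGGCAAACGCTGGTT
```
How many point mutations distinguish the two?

Comparing position by position, 2 positions differ: 1 (C/G), 34 (A/G).

2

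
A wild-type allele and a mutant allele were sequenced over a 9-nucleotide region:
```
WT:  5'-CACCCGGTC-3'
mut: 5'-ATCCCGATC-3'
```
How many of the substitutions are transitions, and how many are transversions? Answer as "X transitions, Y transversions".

Mismatches (1-based):
position 1: C→A (pyrimidine→purine, transversion)
position 2: A→T (purine→pyrimidine, transversion)
position 7: G→A (purine→purine, transition)

1 transition, 2 transversions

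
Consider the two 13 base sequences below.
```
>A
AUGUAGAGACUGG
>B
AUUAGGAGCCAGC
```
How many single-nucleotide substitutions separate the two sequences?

Mismatches (1-based): base 3: G→U; base 4: U→A; base 5: A→G; base 9: A→C; base 11: U→A; base 13: G→C.

6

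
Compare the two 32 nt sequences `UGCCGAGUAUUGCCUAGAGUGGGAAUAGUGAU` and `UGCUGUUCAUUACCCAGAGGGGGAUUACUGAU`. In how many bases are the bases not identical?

The sequences differ at bases 4, 6, 7, 8, 12, 15, 20, 25, 28 (1-based) — 9 in total.

9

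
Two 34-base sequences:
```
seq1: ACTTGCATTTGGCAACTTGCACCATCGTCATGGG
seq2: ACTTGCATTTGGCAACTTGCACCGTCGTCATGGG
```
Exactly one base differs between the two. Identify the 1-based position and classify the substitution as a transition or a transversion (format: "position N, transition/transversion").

Position 24 changes A→G. A is a purine and G is a purine, so this is a transition.

position 24, transition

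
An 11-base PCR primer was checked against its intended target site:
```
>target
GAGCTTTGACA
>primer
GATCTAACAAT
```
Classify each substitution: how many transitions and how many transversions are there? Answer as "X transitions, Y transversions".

0 transitions, 6 transversions

Transitions (purine↔purine or pyrimidine↔pyrimidine): none.
Transversions (purine↔pyrimidine): 3 G→T, 6 T→A, 7 T→A, 8 G→C, 10 C→A, 11 A→T.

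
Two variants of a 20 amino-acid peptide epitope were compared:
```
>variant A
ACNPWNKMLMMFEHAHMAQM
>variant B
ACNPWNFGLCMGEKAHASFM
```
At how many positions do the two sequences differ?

8

The sequences differ at positions 7, 8, 10, 12, 14, 17, 18, 19 (1-based) — 8 in total.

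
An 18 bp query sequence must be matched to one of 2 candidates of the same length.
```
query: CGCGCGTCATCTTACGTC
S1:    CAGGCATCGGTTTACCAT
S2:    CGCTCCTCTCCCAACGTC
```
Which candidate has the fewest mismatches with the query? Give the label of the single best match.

Hamming distances to query — S1: 9; S2: 6.
Smallest is S2 with 6 mismatches.

S2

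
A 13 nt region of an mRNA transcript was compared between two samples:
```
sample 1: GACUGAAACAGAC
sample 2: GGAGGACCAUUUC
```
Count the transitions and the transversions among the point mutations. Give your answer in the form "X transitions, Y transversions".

Transitions (purine↔purine or pyrimidine↔pyrimidine): 2 A→G.
Transversions (purine↔pyrimidine): 3 C→A, 4 U→G, 7 A→C, 8 A→C, 9 C→A, 10 A→U, 11 G→U, 12 A→U.

1 transition, 8 transversions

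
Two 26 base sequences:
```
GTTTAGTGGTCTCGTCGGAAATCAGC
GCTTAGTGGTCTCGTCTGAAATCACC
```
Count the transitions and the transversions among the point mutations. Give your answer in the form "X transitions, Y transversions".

Mismatches (1-based):
base 2: T→C (pyrimidine→pyrimidine, transition)
base 17: G→T (purine→pyrimidine, transversion)
base 25: G→C (purine→pyrimidine, transversion)

1 transition, 2 transversions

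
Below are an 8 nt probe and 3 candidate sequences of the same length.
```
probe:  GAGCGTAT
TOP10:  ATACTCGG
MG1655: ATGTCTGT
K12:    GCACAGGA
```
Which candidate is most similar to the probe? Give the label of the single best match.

MG1655

TOP10 differs at 7 positions; MG1655 differs at 5 positions; K12 differs at 6 positions. The closest is MG1655.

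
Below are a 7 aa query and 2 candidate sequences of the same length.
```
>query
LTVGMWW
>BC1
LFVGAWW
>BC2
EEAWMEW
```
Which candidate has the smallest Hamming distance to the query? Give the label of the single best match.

BC1

Hamming distances to query — BC1: 2; BC2: 5.
Smallest is BC1 with 2 mismatches.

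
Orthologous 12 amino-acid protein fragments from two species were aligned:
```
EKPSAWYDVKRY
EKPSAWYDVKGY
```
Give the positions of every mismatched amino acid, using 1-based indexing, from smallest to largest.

11

Scanning 1-based: 11: R/G.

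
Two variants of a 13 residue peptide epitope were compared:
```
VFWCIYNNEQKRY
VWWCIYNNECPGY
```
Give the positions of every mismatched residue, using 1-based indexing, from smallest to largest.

2, 10, 11, 12

Scanning 1-based: 2: F/W; 10: Q/C; 11: K/P; 12: R/G.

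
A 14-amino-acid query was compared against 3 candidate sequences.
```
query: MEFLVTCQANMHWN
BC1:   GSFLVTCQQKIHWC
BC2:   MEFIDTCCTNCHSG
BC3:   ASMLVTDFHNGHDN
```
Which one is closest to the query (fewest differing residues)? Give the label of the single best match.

BC1 differs at 6 residues; BC2 differs at 7 residues; BC3 differs at 8 residues. The closest is BC1.

BC1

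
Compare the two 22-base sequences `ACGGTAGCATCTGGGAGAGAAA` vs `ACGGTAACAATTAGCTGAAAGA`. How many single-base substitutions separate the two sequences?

8

The sequences differ at positions 7, 10, 11, 13, 15, 16, 19, 21 (1-based) — 8 in total.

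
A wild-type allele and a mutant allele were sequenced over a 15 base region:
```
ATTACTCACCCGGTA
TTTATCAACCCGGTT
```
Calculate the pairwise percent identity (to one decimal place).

5 positions differ (1, 5, 6, 7, 15), so 10 of 15 match: 10/15 = 66.67%.

66.7%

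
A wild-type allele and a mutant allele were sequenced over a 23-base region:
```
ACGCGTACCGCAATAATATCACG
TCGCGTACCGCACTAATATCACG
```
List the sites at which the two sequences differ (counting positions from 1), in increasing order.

Scanning 1-based: 1: A/T; 13: A/C.

1, 13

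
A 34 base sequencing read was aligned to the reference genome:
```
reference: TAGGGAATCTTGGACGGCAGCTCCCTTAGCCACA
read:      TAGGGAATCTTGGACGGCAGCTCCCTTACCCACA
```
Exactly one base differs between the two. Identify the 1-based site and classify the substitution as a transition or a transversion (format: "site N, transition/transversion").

The sequences differ only at site 29: G→C (purine→pyrimidine), a transversion.

site 29, transversion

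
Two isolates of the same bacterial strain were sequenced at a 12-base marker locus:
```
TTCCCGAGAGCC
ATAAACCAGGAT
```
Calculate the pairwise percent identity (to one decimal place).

16.7%

Mismatches at positions 1, 3, 4, 5, 6, 7, 8, 9, 11, 12 (1-based): 10 of 12.
Identical positions: 2/12 = 16.67% → 16.7%.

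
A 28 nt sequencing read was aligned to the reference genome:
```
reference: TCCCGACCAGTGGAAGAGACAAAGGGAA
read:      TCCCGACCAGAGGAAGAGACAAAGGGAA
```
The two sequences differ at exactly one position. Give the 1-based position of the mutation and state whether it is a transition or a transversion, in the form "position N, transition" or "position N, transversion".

The sequences differ only at position 11: T→A (pyrimidine→purine), a transversion.

position 11, transversion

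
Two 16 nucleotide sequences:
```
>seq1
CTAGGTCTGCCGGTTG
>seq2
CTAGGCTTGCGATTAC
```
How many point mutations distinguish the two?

7

Mismatches (1-based): base 6: T→C; base 7: C→T; base 11: C→G; base 12: G→A; base 13: G→T; base 15: T→A; base 16: G→C.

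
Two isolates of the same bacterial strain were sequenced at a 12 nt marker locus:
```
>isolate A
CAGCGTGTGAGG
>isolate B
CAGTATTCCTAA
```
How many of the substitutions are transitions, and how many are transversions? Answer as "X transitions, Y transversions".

5 transitions, 3 transversions

Mismatches (1-based):
site 4: C→T (pyrimidine→pyrimidine, transition)
site 5: G→A (purine→purine, transition)
site 7: G→T (purine→pyrimidine, transversion)
site 8: T→C (pyrimidine→pyrimidine, transition)
site 9: G→C (purine→pyrimidine, transversion)
site 10: A→T (purine→pyrimidine, transversion)
site 11: G→A (purine→purine, transition)
site 12: G→A (purine→purine, transition)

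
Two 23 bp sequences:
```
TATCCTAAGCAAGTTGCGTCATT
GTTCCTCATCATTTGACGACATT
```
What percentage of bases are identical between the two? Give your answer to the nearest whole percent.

61%

Mismatches at positions 1, 2, 7, 9, 12, 13, 15, 16, 19 (1-based): 9 of 23.
Identical positions: 14/23 = 60.87% → 61%.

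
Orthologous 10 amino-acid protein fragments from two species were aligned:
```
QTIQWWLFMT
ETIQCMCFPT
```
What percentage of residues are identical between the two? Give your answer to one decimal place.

Mismatches at positions 1, 5, 6, 7, 9 (1-based): 5 of 10.
Identical positions: 5/10 = 50% → 50.0%.

50.0%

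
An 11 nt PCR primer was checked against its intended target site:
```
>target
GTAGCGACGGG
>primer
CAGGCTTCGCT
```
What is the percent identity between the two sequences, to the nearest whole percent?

36%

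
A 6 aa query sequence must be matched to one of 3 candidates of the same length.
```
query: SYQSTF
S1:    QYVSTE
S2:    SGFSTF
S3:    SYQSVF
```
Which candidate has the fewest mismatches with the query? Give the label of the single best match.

Hamming distances to query — S1: 3; S2: 2; S3: 1.
Smallest is S3 with 1 mismatch.

S3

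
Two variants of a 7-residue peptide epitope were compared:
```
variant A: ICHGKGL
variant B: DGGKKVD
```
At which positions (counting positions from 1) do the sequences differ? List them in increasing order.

1, 2, 3, 4, 6, 7

Differences at position 1 (I→D), position 2 (C→G), position 3 (H→G), position 4 (G→K), position 6 (G→V), position 7 (L→D).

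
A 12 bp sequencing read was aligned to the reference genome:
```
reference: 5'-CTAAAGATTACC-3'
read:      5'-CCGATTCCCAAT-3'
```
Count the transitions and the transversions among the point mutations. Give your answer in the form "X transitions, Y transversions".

5 transitions, 4 transversions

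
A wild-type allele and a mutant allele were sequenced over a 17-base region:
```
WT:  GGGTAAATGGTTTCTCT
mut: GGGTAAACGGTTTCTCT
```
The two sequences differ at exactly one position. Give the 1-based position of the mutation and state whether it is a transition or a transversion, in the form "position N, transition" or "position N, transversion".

position 8, transition

Position 8 changes T→C. T is a pyrimidine and C is a pyrimidine, so this is a transition.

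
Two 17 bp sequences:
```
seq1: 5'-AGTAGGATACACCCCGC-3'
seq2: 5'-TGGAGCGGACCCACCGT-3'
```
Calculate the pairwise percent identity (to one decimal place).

52.9%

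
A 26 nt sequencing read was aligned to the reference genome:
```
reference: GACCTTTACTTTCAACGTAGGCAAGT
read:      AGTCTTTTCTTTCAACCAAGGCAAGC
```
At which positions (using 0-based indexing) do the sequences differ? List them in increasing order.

Differences at position 0 (G→A), position 1 (A→G), position 2 (C→T), position 7 (A→T), position 16 (G→C), position 17 (T→A), position 25 (T→C).

0, 1, 2, 7, 16, 17, 25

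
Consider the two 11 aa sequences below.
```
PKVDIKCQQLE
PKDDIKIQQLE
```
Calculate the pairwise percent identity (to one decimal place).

2 positions differ (3, 7), so 9 of 11 match: 9/11 = 81.82%.

81.8%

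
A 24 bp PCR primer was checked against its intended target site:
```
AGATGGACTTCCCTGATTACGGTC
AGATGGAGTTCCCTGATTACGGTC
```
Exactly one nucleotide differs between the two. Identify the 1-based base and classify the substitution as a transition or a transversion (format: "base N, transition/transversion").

The sequences differ only at base 8: C→G (pyrimidine→purine), a transversion.

base 8, transversion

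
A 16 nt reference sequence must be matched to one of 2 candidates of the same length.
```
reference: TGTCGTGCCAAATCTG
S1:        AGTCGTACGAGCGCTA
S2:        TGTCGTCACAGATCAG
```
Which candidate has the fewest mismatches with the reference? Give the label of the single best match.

S2

S1 differs at 7 sites; S2 differs at 4 sites. The closest is S2.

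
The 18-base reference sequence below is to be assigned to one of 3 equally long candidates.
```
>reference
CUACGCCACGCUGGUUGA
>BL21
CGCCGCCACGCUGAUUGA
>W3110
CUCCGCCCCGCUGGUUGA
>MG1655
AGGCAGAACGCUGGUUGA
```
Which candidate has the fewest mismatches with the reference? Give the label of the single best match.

W3110

Hamming distances to reference — BL21: 3; W3110: 2; MG1655: 6.
Smallest is W3110 with 2 mismatches.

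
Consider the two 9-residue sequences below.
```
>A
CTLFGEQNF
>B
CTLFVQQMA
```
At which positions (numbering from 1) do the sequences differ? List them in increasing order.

Scanning 1-based: 5: G/V; 6: E/Q; 8: N/M; 9: F/A.

5, 6, 8, 9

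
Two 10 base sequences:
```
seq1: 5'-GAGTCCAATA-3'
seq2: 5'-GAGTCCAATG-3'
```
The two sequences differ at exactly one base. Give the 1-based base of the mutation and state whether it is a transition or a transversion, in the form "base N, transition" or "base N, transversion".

The sequences differ only at base 10: A→G (purine→purine), a transition.

base 10, transition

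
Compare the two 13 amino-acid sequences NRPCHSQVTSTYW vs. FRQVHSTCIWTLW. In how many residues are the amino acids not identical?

8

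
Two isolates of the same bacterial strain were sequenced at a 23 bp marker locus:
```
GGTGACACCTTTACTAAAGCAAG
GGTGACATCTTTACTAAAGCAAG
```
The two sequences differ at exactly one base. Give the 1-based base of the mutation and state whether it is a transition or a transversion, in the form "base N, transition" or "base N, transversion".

The sequences differ only at base 8: C→T (pyrimidine→pyrimidine), a transition.

base 8, transition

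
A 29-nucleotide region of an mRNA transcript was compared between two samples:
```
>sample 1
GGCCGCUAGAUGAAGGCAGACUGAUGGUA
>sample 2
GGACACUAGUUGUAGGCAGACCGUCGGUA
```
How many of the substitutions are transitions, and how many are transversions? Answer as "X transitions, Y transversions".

3 transitions, 4 transversions

Mismatches (1-based):
base 3: C→A (pyrimidine→purine, transversion)
base 5: G→A (purine→purine, transition)
base 10: A→U (purine→pyrimidine, transversion)
base 13: A→U (purine→pyrimidine, transversion)
base 22: U→C (pyrimidine→pyrimidine, transition)
base 24: A→U (purine→pyrimidine, transversion)
base 25: U→C (pyrimidine→pyrimidine, transition)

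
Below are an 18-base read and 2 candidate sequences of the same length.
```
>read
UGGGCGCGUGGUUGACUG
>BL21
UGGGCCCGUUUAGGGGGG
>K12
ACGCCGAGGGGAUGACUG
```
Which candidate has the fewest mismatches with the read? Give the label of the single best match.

K12

Hamming distances to read — BL21: 8; K12: 6.
Smallest is K12 with 6 mismatches.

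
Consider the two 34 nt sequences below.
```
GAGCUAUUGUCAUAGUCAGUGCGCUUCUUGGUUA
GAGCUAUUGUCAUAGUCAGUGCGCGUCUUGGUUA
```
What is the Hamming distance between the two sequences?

Mismatches (1-based): site 25: U→G.

1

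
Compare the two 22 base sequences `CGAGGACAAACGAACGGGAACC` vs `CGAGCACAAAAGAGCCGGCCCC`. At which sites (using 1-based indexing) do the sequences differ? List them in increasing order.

Scanning 1-based: 5: G/C; 11: C/A; 14: A/G; 16: G/C; 19: A/C; 20: A/C.

5, 11, 14, 16, 19, 20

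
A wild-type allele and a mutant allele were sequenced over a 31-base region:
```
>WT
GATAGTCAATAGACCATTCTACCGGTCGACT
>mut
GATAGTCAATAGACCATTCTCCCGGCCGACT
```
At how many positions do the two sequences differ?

Mismatches (1-based): position 21: A→C; position 26: T→C.

2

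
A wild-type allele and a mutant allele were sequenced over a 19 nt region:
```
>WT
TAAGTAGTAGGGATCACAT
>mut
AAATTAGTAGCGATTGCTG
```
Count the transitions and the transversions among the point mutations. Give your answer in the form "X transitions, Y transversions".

2 transitions, 5 transversions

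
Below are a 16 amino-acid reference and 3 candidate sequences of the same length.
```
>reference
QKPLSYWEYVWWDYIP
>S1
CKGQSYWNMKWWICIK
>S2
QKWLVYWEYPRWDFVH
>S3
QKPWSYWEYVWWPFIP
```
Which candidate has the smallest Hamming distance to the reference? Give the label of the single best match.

S3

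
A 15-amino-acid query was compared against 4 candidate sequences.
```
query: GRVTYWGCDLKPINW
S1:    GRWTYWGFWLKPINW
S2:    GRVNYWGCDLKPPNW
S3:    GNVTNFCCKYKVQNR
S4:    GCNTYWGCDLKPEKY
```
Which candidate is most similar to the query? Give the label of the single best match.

Hamming distances to query — S1: 3; S2: 2; S3: 9; S4: 5.
Smallest is S2 with 2 mismatches.

S2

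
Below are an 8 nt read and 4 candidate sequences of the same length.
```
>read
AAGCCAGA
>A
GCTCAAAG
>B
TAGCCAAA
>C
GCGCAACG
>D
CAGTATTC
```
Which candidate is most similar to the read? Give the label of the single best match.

A differs at 6 positions; B differs at 2 positions; C differs at 5 positions; D differs at 6 positions. The closest is B.

B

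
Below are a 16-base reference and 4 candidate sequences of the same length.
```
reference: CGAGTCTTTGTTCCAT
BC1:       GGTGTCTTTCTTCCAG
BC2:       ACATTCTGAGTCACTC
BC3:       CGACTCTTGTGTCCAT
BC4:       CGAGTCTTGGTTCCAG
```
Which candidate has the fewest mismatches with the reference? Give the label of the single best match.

BC4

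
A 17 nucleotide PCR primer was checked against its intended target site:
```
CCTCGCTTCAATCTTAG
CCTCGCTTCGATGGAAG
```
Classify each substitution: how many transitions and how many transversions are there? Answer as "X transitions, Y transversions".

Mismatches (1-based):
site 10: A→G (purine→purine, transition)
site 13: C→G (pyrimidine→purine, transversion)
site 14: T→G (pyrimidine→purine, transversion)
site 15: T→A (pyrimidine→purine, transversion)

1 transition, 3 transversions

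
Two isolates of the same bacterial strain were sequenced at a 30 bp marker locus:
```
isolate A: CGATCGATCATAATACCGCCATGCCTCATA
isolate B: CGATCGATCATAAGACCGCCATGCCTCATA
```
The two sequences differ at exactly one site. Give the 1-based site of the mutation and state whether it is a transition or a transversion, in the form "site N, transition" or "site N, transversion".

site 14, transversion

Site 14 changes T→G. T is a pyrimidine and G is a purine, so this is a transversion.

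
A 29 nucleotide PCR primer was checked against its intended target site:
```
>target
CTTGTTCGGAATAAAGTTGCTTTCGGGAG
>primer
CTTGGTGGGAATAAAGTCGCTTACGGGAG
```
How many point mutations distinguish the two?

4

Mismatches (1-based): position 5: T→G; position 7: C→G; position 18: T→C; position 23: T→A.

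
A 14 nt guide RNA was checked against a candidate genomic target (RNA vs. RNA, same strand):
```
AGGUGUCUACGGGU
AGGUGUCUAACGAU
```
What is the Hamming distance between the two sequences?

3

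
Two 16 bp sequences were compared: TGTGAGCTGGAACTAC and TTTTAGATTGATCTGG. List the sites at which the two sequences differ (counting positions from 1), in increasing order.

Scanning 1-based: 2: G/T; 4: G/T; 7: C/A; 9: G/T; 12: A/T; 15: A/G; 16: C/G.

2, 4, 7, 9, 12, 15, 16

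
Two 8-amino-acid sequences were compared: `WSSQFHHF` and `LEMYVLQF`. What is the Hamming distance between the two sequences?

7

The sequences differ at residues 1, 2, 3, 4, 5, 6, 7 (1-based) — 7 in total.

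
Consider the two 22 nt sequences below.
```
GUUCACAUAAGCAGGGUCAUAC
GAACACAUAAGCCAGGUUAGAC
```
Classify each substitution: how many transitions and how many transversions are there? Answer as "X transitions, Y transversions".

2 transitions, 4 transversions

Transitions (purine↔purine or pyrimidine↔pyrimidine): 14 G→A, 18 C→U.
Transversions (purine↔pyrimidine): 2 U→A, 3 U→A, 13 A→C, 20 U→G.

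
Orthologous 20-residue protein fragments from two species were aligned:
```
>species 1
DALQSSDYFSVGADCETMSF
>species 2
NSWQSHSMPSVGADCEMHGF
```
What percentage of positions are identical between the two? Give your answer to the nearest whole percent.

Mismatches at positions 1, 2, 3, 6, 7, 8, 9, 17, 18, 19 (1-based): 10 of 20.
Identical positions: 10/20 = 50% → 50%.

50%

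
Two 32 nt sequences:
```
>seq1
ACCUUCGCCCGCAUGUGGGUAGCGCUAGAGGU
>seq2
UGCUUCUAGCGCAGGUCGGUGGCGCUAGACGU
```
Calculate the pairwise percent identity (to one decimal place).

Mismatches at positions 1, 2, 7, 8, 9, 14, 17, 21, 30 (1-based): 9 of 32.
Identical positions: 23/32 = 71.88% → 71.9%.

71.9%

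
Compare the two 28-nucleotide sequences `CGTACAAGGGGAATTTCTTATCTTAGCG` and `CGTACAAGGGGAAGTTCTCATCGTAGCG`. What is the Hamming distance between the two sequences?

3

Mismatches (1-based): site 14: T→G; site 19: T→C; site 23: T→G.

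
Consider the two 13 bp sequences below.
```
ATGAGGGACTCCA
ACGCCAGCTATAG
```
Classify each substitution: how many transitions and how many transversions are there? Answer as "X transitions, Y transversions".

Mismatches (1-based):
position 2: T→C (pyrimidine→pyrimidine, transition)
position 4: A→C (purine→pyrimidine, transversion)
position 5: G→C (purine→pyrimidine, transversion)
position 6: G→A (purine→purine, transition)
position 8: A→C (purine→pyrimidine, transversion)
position 9: C→T (pyrimidine→pyrimidine, transition)
position 10: T→A (pyrimidine→purine, transversion)
position 11: C→T (pyrimidine→pyrimidine, transition)
position 12: C→A (pyrimidine→purine, transversion)
position 13: A→G (purine→purine, transition)

5 transitions, 5 transversions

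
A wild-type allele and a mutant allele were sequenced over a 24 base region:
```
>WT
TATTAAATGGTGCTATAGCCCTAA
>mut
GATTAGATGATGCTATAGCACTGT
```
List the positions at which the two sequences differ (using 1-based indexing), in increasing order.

1, 6, 10, 20, 23, 24

Scanning 1-based: 1: T/G; 6: A/G; 10: G/A; 20: C/A; 23: A/G; 24: A/T.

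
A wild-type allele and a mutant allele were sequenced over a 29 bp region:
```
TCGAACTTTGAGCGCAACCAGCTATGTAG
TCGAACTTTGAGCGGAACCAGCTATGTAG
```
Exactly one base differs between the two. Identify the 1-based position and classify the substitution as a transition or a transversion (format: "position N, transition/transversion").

The sequences differ only at position 15: C→G (pyrimidine→purine), a transversion.

position 15, transversion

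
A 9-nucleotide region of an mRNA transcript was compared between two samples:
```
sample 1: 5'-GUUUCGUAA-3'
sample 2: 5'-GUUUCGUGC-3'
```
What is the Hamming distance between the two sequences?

2

The sequences differ at bases 8, 9 (1-based) — 2 in total.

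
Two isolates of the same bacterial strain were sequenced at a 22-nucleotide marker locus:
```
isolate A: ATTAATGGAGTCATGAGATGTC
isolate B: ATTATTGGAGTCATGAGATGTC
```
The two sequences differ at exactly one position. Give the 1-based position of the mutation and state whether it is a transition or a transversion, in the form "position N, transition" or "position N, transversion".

The sequences differ only at position 5: A→T (purine→pyrimidine), a transversion.

position 5, transversion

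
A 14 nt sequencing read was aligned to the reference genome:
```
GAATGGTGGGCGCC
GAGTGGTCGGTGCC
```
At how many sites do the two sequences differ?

The sequences differ at sites 3, 8, 11 (1-based) — 3 in total.

3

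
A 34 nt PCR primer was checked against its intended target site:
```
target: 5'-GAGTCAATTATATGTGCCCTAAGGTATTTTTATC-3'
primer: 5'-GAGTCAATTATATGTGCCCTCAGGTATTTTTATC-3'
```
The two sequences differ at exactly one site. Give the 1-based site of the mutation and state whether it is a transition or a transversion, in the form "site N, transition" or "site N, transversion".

Site 21 changes A→C. A is a purine and C is a pyrimidine, so this is a transversion.

site 21, transversion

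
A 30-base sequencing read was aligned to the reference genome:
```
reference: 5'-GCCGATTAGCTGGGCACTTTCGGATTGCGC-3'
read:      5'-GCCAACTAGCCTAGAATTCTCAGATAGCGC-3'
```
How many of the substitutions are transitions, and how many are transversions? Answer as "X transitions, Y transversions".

7 transitions, 3 transversions

Transitions (purine↔purine or pyrimidine↔pyrimidine): 4 G→A, 6 T→C, 11 T→C, 13 G→A, 17 C→T, 19 T→C, 22 G→A.
Transversions (purine↔pyrimidine): 12 G→T, 15 C→A, 26 T→A.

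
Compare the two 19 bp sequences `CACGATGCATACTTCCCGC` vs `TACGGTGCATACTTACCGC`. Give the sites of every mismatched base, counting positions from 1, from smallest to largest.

1, 5, 15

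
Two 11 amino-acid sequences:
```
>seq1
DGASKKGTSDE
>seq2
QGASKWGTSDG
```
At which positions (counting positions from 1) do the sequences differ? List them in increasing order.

1, 6, 11

Differences at position 1 (D→Q), position 6 (K→W), position 11 (E→G).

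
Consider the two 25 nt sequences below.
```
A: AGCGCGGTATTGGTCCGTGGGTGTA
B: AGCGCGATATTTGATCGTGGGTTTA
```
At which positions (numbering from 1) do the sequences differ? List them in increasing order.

Differences at position 7 (G→A), position 12 (G→T), position 14 (T→A), position 15 (C→T), position 23 (G→T).

7, 12, 14, 15, 23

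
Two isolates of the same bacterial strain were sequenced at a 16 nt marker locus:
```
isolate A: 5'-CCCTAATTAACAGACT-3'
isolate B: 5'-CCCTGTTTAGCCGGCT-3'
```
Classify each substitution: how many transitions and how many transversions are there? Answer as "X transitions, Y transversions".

Mismatches (1-based):
base 5: A→G (purine→purine, transition)
base 6: A→T (purine→pyrimidine, transversion)
base 10: A→G (purine→purine, transition)
base 12: A→C (purine→pyrimidine, transversion)
base 14: A→G (purine→purine, transition)

3 transitions, 2 transversions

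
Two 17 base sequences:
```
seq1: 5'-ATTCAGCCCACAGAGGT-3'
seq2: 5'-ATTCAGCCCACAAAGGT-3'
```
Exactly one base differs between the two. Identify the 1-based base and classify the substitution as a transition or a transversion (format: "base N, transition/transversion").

base 13, transition

The sequences differ only at base 13: G→A (purine→purine), a transition.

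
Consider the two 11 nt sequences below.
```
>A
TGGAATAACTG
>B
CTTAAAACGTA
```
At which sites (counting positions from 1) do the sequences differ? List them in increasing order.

1, 2, 3, 6, 8, 9, 11

Differences at site 1 (T→C), site 2 (G→T), site 3 (G→T), site 6 (T→A), site 8 (A→C), site 9 (C→G), site 11 (G→A).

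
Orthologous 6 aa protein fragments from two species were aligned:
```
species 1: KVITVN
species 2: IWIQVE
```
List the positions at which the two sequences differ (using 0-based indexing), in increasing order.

0, 1, 3, 5

Scanning 0-based: 0: K/I; 1: V/W; 3: T/Q; 5: N/E.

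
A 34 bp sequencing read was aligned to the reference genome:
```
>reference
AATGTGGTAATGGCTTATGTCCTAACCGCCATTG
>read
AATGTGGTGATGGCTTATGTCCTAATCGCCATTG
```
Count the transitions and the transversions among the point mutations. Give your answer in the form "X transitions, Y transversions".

2 transitions, 0 transversions

Mismatches (1-based):
base 9: A→G (purine→purine, transition)
base 26: C→T (pyrimidine→pyrimidine, transition)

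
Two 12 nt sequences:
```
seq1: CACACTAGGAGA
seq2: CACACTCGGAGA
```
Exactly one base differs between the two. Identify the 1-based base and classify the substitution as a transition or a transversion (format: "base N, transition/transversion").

base 7, transversion

The sequences differ only at base 7: A→C (purine→pyrimidine), a transversion.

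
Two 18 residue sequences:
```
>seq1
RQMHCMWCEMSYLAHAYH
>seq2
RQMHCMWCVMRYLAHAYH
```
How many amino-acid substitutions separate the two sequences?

2

The sequences differ at residues 9, 11 (1-based) — 2 in total.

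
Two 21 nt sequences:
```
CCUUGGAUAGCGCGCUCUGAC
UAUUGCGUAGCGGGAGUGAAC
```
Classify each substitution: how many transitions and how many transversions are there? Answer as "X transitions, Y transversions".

4 transitions, 6 transversions

Mismatches (1-based):
base 1: C→U (pyrimidine→pyrimidine, transition)
base 2: C→A (pyrimidine→purine, transversion)
base 6: G→C (purine→pyrimidine, transversion)
base 7: A→G (purine→purine, transition)
base 13: C→G (pyrimidine→purine, transversion)
base 15: C→A (pyrimidine→purine, transversion)
base 16: U→G (pyrimidine→purine, transversion)
base 17: C→U (pyrimidine→pyrimidine, transition)
base 18: U→G (pyrimidine→purine, transversion)
base 19: G→A (purine→purine, transition)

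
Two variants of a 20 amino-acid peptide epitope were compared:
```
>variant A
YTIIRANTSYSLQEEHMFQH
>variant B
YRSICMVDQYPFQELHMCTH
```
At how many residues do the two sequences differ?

The sequences differ at residues 2, 3, 5, 6, 7, 8, 9, 11, 12, 15, 18, 19 (1-based) — 12 in total.

12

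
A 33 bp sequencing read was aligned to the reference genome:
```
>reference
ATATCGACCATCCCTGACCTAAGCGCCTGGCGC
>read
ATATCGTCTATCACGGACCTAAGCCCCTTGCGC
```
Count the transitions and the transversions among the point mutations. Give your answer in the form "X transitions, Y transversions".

Mismatches (1-based):
site 7: A→T (purine→pyrimidine, transversion)
site 9: C→T (pyrimidine→pyrimidine, transition)
site 13: C→A (pyrimidine→purine, transversion)
site 15: T→G (pyrimidine→purine, transversion)
site 25: G→C (purine→pyrimidine, transversion)
site 29: G→T (purine→pyrimidine, transversion)

1 transition, 5 transversions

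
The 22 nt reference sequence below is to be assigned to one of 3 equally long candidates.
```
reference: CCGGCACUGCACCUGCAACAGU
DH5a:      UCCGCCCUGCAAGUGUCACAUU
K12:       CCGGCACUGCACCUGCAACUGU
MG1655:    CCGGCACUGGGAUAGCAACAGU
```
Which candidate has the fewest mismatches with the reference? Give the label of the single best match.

K12

Hamming distances to reference — DH5a: 8; K12: 1; MG1655: 5.
Smallest is K12 with 1 mismatch.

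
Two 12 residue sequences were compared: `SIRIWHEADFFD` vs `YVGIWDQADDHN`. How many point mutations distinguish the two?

Comparing position by position, 8 positions differ: 1 (S/Y), 2 (I/V), 3 (R/G), 6 (H/D), 7 (E/Q), 10 (F/D), 11 (F/H), 12 (D/N).

8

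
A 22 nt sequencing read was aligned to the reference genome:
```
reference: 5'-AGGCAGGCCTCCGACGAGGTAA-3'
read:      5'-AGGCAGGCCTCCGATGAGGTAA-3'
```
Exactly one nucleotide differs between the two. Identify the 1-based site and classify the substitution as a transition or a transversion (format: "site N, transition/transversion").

The sequences differ only at site 15: C→T (pyrimidine→pyrimidine), a transition.

site 15, transition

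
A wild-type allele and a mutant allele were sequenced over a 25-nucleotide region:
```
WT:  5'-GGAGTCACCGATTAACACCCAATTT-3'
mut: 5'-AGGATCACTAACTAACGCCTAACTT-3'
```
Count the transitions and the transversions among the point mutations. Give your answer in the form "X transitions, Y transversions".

Transitions (purine↔purine or pyrimidine↔pyrimidine): 1 G→A, 3 A→G, 4 G→A, 9 C→T, 10 G→A, 12 T→C, 17 A→G, 20 C→T, 23 T→C.
Transversions (purine↔pyrimidine): none.

9 transitions, 0 transversions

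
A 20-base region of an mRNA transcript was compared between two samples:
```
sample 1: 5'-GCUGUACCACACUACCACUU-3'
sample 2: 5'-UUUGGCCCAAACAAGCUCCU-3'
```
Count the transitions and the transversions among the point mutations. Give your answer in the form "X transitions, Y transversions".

2 transitions, 7 transversions

Mismatches (1-based):
base 1: G→U (purine→pyrimidine, transversion)
base 2: C→U (pyrimidine→pyrimidine, transition)
base 5: U→G (pyrimidine→purine, transversion)
base 6: A→C (purine→pyrimidine, transversion)
base 10: C→A (pyrimidine→purine, transversion)
base 13: U→A (pyrimidine→purine, transversion)
base 15: C→G (pyrimidine→purine, transversion)
base 17: A→U (purine→pyrimidine, transversion)
base 19: U→C (pyrimidine→pyrimidine, transition)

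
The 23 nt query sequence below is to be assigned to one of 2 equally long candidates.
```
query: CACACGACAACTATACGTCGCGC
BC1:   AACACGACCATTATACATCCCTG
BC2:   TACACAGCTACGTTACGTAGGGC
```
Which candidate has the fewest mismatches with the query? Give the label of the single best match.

BC1

BC1 differs at 7 positions; BC2 differs at 8 positions. The closest is BC1.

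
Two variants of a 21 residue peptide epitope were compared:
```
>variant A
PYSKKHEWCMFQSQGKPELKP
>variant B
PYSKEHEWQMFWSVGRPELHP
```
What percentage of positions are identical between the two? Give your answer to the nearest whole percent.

71%

Mismatches at positions 5, 9, 12, 14, 16, 20 (1-based): 6 of 21.
Identical positions: 15/21 = 71.43% → 71%.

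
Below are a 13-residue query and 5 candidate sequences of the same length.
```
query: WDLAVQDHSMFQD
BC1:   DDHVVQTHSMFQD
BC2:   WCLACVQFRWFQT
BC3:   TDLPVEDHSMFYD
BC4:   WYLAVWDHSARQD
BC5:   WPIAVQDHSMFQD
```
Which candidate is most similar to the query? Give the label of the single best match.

BC5

Hamming distances to query — BC1: 4; BC2: 8; BC3: 4; BC4: 4; BC5: 2.
Smallest is BC5 with 2 mismatches.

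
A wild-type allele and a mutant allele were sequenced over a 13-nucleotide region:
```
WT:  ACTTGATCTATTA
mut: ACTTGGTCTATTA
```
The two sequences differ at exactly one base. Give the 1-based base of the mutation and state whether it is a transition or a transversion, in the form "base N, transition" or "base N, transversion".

base 6, transition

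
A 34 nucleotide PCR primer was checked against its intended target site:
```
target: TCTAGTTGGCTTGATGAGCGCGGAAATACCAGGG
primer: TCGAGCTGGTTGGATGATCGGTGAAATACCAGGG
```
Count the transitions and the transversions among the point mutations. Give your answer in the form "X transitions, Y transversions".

Mismatches (1-based):
position 3: T→G (pyrimidine→purine, transversion)
position 6: T→C (pyrimidine→pyrimidine, transition)
position 10: C→T (pyrimidine→pyrimidine, transition)
position 12: T→G (pyrimidine→purine, transversion)
position 18: G→T (purine→pyrimidine, transversion)
position 21: C→G (pyrimidine→purine, transversion)
position 22: G→T (purine→pyrimidine, transversion)

2 transitions, 5 transversions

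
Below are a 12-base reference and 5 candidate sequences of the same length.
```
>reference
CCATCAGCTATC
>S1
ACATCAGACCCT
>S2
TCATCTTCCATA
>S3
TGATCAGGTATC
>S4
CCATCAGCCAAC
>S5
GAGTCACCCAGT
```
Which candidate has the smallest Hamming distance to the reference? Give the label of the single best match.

S4

Hamming distances to reference — S1: 6; S2: 5; S3: 3; S4: 2; S5: 7.
Smallest is S4 with 2 mismatches.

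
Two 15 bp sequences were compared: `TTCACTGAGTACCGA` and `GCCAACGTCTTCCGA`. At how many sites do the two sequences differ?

7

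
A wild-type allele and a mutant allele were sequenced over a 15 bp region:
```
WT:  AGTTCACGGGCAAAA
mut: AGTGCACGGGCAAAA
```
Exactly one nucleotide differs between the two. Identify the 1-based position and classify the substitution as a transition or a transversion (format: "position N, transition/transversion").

position 4, transversion

Position 4 changes T→G. T is a pyrimidine and G is a purine, so this is a transversion.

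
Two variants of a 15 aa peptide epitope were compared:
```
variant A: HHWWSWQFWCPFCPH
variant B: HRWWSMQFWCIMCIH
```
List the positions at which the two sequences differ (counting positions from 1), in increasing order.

Scanning 1-based: 2: H/R; 6: W/M; 11: P/I; 12: F/M; 14: P/I.

2, 6, 11, 12, 14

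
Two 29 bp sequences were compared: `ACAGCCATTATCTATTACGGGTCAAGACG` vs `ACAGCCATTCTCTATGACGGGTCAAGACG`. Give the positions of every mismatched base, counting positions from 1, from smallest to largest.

Differences at position 10 (A→C), position 16 (T→G).

10, 16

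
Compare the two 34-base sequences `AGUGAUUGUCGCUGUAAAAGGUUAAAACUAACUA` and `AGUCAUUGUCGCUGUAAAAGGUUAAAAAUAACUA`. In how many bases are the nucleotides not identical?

Comparing position by position, 2 bases differ: 4 (G/C), 28 (C/A).

2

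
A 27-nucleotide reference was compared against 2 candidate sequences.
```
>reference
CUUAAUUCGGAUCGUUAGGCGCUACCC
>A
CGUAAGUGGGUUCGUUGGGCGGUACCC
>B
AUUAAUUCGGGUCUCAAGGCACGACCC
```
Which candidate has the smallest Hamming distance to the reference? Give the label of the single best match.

A differs at 6 positions; B differs at 7 positions. The closest is A.

A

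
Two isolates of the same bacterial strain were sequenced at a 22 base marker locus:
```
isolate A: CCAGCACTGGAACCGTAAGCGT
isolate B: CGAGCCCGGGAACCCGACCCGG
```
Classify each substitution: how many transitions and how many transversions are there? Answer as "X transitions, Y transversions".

Transitions (purine↔purine or pyrimidine↔pyrimidine): none.
Transversions (purine↔pyrimidine): 2 C→G, 6 A→C, 8 T→G, 15 G→C, 16 T→G, 18 A→C, 19 G→C, 22 T→G.

0 transitions, 8 transversions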